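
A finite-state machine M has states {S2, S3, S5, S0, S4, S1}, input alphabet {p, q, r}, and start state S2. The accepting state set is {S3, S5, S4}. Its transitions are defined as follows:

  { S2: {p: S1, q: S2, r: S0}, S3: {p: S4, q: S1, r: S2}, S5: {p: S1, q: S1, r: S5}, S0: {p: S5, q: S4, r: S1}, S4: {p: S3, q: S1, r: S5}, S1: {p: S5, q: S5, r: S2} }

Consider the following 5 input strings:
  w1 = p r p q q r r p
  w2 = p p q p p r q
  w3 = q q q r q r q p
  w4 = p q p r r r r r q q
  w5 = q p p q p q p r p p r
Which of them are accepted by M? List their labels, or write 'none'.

w1, w3, w5

w1: Trace: S2 -p-> S1 -r-> S2 -p-> S1 -q-> S5 -q-> S1 -r-> S2 -r-> S0 -p-> S5  → end S5, accepted
w2: Trace: S2 -p-> S1 -p-> S5 -q-> S1 -p-> S5 -p-> S1 -r-> S2 -q-> S2  → end S2, rejected
w3: Trace: S2 -q-> S2 -q-> S2 -q-> S2 -r-> S0 -q-> S4 -r-> S5 -q-> S1 -p-> S5  → end S5, accepted
w4: Trace: S2 -p-> S1 -q-> S5 -p-> S1 -r-> S2 -r-> S0 -r-> S1 -r-> S2 -r-> S0 -q-> S4 -q-> S1  → end S1, rejected
w5: Trace: S2 -q-> S2 -p-> S1 -p-> S5 -q-> S1 -p-> S5 -q-> S1 -p-> S5 -r-> S5 -p-> S1 -p-> S5 -r-> S5  → end S5, accepted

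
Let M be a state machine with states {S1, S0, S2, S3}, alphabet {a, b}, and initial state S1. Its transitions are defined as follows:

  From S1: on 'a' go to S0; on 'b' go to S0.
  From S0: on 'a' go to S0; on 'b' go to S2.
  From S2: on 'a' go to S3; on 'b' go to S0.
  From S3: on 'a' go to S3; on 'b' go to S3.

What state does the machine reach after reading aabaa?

start at S1
read 'a': S1 → S0
read 'a': S0 → S0
read 'b': S0 → S2
read 'a': S2 → S3
read 'a': S3 → S3

S3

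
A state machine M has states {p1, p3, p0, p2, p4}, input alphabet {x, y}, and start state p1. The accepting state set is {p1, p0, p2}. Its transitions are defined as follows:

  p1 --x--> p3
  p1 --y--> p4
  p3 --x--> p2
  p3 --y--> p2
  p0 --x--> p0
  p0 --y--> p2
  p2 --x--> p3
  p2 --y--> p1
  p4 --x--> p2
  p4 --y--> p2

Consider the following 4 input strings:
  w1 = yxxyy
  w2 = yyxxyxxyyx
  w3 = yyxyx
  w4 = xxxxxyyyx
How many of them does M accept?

3

w1: Trace: p1 -y-> p4 -x-> p2 -x-> p3 -y-> p2 -y-> p1  → end p1, accepted
w2: Trace: p1 -y-> p4 -y-> p2 -x-> p3 -x-> p2 -y-> p1 -x-> p3 -x-> p2 -y-> p1 -y-> p4 -x-> p2  → end p2, accepted
w3: Trace: p1 -y-> p4 -y-> p2 -x-> p3 -y-> p2 -x-> p3  → end p3, rejected
w4: Trace: p1 -x-> p3 -x-> p2 -x-> p3 -x-> p2 -x-> p3 -y-> p2 -y-> p1 -y-> p4 -x-> p2  → end p2, accepted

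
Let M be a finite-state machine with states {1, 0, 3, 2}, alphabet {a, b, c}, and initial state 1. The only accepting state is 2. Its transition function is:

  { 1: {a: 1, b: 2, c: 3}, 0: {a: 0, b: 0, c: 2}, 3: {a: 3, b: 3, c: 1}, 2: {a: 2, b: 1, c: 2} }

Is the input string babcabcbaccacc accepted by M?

Trace: 1 -b-> 2 -a-> 2 -b-> 1 -c-> 3 -a-> 3 -b-> 3 -c-> 1 -b-> 2 -a-> 2 -c-> 2 -c-> 2 -a-> 2 -c-> 2 -c-> 2
End state 2 is accepting.

Yes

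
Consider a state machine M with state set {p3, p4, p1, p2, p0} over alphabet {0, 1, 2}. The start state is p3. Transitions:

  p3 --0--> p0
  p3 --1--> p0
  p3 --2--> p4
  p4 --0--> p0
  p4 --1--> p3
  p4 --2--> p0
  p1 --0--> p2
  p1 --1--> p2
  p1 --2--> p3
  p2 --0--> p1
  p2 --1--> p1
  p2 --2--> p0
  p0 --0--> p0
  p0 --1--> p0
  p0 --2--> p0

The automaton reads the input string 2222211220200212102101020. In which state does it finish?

p0

p3 → p4 → p0 → p0 → p0 → p0 → p0 → p0 → p0 → p0 → p0 → p0 → p0 → p0 → p0 → p0 → p0 → p0 → p0 → p0 → p0 → p0 → p0 → p0 → p0 → p0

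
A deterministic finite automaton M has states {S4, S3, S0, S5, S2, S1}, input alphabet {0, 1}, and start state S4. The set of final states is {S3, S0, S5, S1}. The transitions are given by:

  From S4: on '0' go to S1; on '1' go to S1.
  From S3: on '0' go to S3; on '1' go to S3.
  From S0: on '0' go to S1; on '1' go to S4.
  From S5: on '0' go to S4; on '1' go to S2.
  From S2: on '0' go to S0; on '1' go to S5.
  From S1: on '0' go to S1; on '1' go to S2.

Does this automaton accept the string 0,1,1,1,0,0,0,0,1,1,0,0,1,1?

Trace: S4 -0-> S1 -1-> S2 -1-> S5 -1-> S2 -0-> S0 -0-> S1 -0-> S1 -0-> S1 -1-> S2 -1-> S5 -0-> S4 -0-> S1 -1-> S2 -1-> S5
End state S5 is accepting.

Yes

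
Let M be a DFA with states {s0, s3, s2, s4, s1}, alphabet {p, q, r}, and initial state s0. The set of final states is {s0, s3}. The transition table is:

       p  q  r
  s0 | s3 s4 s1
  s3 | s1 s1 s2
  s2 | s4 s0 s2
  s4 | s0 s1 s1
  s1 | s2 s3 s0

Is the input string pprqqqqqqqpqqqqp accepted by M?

No

start at s0
read 'p': s0 → s3
read 'p': s3 → s1
read 'r': s1 → s0
read 'q': s0 → s4
read 'q': s4 → s1
read 'q': s1 → s3
read 'q': s3 → s1
read 'q': s1 → s3
read 'q': s3 → s1
read 'q': s1 → s3
read 'p': s3 → s1
read 'q': s1 → s3
read 'q': s3 → s1
read 'q': s1 → s3
read 'q': s3 → s1
read 'p': s1 → s2
End state s2 is not accepting.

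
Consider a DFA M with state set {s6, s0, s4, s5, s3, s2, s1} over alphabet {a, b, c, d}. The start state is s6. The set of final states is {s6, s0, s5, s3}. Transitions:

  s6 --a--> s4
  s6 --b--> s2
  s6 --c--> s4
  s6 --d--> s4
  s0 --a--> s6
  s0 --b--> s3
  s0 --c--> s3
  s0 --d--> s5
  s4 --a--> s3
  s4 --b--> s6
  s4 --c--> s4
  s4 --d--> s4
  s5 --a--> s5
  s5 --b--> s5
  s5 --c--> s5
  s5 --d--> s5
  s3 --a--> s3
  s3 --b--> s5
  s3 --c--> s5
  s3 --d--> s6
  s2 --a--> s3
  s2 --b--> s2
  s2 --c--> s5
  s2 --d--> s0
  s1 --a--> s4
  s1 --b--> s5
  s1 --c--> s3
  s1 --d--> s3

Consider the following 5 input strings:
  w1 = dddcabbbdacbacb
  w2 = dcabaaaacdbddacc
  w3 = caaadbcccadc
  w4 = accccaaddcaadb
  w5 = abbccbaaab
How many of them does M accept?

w1: Trace: s6 -d-> s4 -d-> s4 -d-> s4 -c-> s4 -a-> s3 -b-> s5 -b-> s5 -b-> s5 -d-> s5 -a-> s5 -c-> s5 -b-> s5 -a-> s5 -c-> s5 -b-> s5  → end s5, accepted
w2: Trace: s6 -d-> s4 -c-> s4 -a-> s3 -b-> s5 -a-> s5 -a-> s5 -a-> s5 -a-> s5 -c-> s5 -d-> s5 -b-> s5 -d-> s5 -d-> s5 -a-> s5 -c-> s5 -c-> s5  → end s5, accepted
w3: Trace: s6 -c-> s4 -a-> s3 -a-> s3 -a-> s3 -d-> s6 -b-> s2 -c-> s5 -c-> s5 -c-> s5 -a-> s5 -d-> s5 -c-> s5  → end s5, accepted
w4: Trace: s6 -a-> s4 -c-> s4 -c-> s4 -c-> s4 -c-> s4 -a-> s3 -a-> s3 -d-> s6 -d-> s4 -c-> s4 -a-> s3 -a-> s3 -d-> s6 -b-> s2  → end s2, rejected
w5: Trace: s6 -a-> s4 -b-> s6 -b-> s2 -c-> s5 -c-> s5 -b-> s5 -a-> s5 -a-> s5 -a-> s5 -b-> s5  → end s5, accepted

4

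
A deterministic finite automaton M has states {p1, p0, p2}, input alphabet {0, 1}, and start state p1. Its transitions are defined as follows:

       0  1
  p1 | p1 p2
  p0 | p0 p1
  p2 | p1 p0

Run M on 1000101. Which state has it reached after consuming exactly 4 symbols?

start at p1
read '1': p1 → p2
read '0': p2 → p1
read '0': p1 → p1
read '0': p1 → p1
After 4 symbols: p1.

p1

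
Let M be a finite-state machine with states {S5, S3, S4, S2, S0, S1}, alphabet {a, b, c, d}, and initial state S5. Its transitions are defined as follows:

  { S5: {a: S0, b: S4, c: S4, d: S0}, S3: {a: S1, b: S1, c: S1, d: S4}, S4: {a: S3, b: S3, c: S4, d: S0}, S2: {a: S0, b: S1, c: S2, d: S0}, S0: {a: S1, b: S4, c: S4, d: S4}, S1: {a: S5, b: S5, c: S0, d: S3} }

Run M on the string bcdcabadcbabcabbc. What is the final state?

S4

S5 → S4 → S4 → S0 → S4 → S3 → S1 → S5 → S0 → S4 → S3 → S1 → S5 → S4 → S3 → S1 → S5 → S4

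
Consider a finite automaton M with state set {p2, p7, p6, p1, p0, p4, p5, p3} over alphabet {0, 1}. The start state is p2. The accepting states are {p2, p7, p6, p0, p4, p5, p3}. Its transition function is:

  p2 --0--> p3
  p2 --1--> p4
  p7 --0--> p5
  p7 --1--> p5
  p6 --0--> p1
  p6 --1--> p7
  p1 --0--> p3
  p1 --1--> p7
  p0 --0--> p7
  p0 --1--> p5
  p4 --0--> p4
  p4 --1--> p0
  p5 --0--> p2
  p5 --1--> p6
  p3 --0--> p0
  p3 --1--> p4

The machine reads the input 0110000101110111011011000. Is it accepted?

Trace: p2 -0-> p3 -1-> p4 -1-> p0 -0-> p7 -0-> p5 -0-> p2 -0-> p3 -1-> p4 -0-> p4 -1-> p0 -1-> p5 -1-> p6 -0-> p1 -1-> p7 -1-> p5 -1-> p6 -0-> p1 -1-> p7 -1-> p5 -0-> p2 -1-> p4 -1-> p0 -0-> p7 -0-> p5 -0-> p2
End state p2 is accepting.

Yes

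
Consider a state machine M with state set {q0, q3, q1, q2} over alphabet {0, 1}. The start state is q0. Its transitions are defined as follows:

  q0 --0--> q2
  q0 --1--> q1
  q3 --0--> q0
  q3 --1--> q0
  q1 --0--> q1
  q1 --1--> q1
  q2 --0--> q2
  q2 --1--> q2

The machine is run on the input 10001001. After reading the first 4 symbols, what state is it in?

q1

Trace: q0 -1-> q1 -0-> q1 -0-> q1 -0-> q1
After 4 symbols: q1.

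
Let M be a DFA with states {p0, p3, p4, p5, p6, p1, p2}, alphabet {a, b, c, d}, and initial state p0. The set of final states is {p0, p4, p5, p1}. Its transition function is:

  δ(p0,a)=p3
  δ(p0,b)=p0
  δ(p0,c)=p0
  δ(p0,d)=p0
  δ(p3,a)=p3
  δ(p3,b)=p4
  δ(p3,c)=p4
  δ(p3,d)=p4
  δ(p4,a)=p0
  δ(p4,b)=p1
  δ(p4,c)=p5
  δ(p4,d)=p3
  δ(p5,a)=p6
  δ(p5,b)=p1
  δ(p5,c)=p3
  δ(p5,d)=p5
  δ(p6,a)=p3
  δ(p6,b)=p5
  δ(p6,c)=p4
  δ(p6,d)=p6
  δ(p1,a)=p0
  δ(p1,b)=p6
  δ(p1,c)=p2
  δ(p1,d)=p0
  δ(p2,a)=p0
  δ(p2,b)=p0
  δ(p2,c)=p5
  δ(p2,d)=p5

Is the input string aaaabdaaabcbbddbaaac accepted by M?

Yes

p0 → p3 → p3 → p3 → p3 → p4 → p3 → p3 → p3 → p3 → p4 → p5 → p1 → p6 → p6 → p6 → p5 → p6 → p3 → p3 → p4
End state p4 is accepting.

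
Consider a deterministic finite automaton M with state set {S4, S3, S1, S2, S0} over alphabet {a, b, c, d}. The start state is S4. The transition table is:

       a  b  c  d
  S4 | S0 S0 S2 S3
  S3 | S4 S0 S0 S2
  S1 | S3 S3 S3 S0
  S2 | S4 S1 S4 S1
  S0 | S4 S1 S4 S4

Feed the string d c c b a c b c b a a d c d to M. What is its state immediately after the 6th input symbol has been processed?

S4 → S3 → S0 → S4 → S0 → S4 → S2
After 6 symbols: S2.

S2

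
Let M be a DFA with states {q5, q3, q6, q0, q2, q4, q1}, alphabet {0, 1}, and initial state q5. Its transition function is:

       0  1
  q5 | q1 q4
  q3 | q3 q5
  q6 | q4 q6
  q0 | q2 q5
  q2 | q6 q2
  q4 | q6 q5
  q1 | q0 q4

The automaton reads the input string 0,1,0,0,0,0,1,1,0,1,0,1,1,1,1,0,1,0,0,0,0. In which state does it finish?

q6

start at q5
read '0': q5 → q1
read '1': q1 → q4
read '0': q4 → q6
read '0': q6 → q4
read '0': q4 → q6
read '0': q6 → q4
read '1': q4 → q5
read '1': q5 → q4
read '0': q4 → q6
read '1': q6 → q6
read '0': q6 → q4
read '1': q4 → q5
read '1': q5 → q4
read '1': q4 → q5
read '1': q5 → q4
read '0': q4 → q6
read '1': q6 → q6
read '0': q6 → q4
read '0': q4 → q6
read '0': q6 → q4
read '0': q4 → q6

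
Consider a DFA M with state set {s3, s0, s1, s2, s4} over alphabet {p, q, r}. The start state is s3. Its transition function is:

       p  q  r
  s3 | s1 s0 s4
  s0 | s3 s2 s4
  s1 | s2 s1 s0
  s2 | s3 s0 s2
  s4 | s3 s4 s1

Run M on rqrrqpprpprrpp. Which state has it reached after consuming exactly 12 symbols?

start at s3
read 'r': s3 → s4
read 'q': s4 → s4
read 'r': s4 → s1
read 'r': s1 → s0
read 'q': s0 → s2
read 'p': s2 → s3
read 'p': s3 → s1
read 'r': s1 → s0
read 'p': s0 → s3
read 'p': s3 → s1
read 'r': s1 → s0
read 'r': s0 → s4
After 12 symbols: s4.

s4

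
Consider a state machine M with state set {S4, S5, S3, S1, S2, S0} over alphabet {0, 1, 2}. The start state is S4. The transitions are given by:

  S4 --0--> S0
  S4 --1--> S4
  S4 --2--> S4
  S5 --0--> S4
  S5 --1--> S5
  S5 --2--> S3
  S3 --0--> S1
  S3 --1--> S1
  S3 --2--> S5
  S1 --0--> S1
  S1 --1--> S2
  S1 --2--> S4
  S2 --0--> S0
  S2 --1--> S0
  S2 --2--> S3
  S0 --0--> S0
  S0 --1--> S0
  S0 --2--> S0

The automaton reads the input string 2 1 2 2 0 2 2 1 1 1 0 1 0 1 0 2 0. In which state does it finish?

Trace: S4 -2-> S4 -1-> S4 -2-> S4 -2-> S4 -0-> S0 -2-> S0 -2-> S0 -1-> S0 -1-> S0 -1-> S0 -0-> S0 -1-> S0 -0-> S0 -1-> S0 -0-> S0 -2-> S0 -0-> S0

S0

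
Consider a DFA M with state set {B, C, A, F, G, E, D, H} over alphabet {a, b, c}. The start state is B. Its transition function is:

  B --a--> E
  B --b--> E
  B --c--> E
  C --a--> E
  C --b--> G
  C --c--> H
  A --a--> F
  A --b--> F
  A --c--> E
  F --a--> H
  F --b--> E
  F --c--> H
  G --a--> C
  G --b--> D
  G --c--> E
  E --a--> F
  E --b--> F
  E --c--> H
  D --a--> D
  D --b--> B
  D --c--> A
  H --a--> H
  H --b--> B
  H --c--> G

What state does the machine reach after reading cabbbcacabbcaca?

H

Trace: B -c-> E -a-> F -b-> E -b-> F -b-> E -c-> H -a-> H -c-> G -a-> C -b-> G -b-> D -c-> A -a-> F -c-> H -a-> H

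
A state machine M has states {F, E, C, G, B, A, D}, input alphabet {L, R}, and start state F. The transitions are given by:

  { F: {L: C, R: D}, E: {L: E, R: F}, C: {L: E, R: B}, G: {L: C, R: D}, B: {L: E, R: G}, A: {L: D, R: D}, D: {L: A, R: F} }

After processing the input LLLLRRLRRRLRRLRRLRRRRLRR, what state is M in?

start at F
read 'L': F → C
read 'L': C → E
read 'L': E → E
read 'L': E → E
read 'R': E → F
read 'R': F → D
read 'L': D → A
read 'R': A → D
read 'R': D → F
read 'R': F → D
read 'L': D → A
read 'R': A → D
read 'R': D → F
read 'L': F → C
read 'R': C → B
read 'R': B → G
read 'L': G → C
read 'R': C → B
read 'R': B → G
read 'R': G → D
read 'R': D → F
read 'L': F → C
read 'R': C → B
read 'R': B → G

G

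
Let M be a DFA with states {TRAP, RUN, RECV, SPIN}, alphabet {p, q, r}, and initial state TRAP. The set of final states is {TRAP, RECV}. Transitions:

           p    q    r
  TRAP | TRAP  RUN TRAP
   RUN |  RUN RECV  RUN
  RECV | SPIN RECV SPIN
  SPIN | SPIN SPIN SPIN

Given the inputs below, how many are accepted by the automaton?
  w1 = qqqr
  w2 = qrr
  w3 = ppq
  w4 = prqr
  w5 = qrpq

1

w1: Trace: TRAP -q-> RUN -q-> RECV -q-> RECV -r-> SPIN  → end SPIN, rejected
w2: Trace: TRAP -q-> RUN -r-> RUN -r-> RUN  → end RUN, rejected
w3: Trace: TRAP -p-> TRAP -p-> TRAP -q-> RUN  → end RUN, rejected
w4: Trace: TRAP -p-> TRAP -r-> TRAP -q-> RUN -r-> RUN  → end RUN, rejected
w5: Trace: TRAP -q-> RUN -r-> RUN -p-> RUN -q-> RECV  → end RECV, accepted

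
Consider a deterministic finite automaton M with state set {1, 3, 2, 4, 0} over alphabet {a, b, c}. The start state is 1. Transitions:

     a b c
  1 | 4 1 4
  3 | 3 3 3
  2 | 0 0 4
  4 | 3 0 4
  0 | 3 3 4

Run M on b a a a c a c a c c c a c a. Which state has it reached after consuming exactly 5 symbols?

3

Trace: 1 -b-> 1 -a-> 4 -a-> 3 -a-> 3 -c-> 3
After 5 symbols: 3.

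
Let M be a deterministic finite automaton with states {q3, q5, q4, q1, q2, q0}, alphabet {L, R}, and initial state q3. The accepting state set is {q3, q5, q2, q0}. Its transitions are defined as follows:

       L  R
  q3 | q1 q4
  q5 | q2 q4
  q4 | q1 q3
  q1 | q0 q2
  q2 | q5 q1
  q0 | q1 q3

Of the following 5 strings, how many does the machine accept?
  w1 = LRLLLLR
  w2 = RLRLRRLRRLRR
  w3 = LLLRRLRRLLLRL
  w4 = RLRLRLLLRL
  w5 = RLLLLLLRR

2

w1:
  start at q3
  read 'L': q3 → q1
  read 'R': q1 → q2
  read 'L': q2 → q5
  read 'L': q5 → q2
  read 'L': q2 → q5
  read 'L': q5 → q2
  read 'R': q2 → q1
  end q1, rejected
w2:
  start at q3
  read 'R': q3 → q4
  read 'L': q4 → q1
  read 'R': q1 → q2
  read 'L': q2 → q5
  read 'R': q5 → q4
  read 'R': q4 → q3
  read 'L': q3 → q1
  read 'R': q1 → q2
  read 'R': q2 → q1
  read 'L': q1 → q0
  read 'R': q0 → q3
  read 'R': q3 → q4
  end q4, rejected
w3:
  start at q3
  read 'L': q3 → q1
  read 'L': q1 → q0
  read 'L': q0 → q1
  read 'R': q1 → q2
  read 'R': q2 → q1
  read 'L': q1 → q0
  read 'R': q0 → q3
  read 'R': q3 → q4
  read 'L': q4 → q1
  read 'L': q1 → q0
  read 'L': q0 → q1
  read 'R': q1 → q2
  read 'L': q2 → q5
  end q5, accepted
w4:
  start at q3
  read 'R': q3 → q4
  read 'L': q4 → q1
  read 'R': q1 → q2
  read 'L': q2 → q5
  read 'R': q5 → q4
  read 'L': q4 → q1
  read 'L': q1 → q0
  read 'L': q0 → q1
  read 'R': q1 → q2
  read 'L': q2 → q5
  end q5, accepted
w5:
  start at q3
  read 'R': q3 → q4
  read 'L': q4 → q1
  read 'L': q1 → q0
  read 'L': q0 → q1
  read 'L': q1 → q0
  read 'L': q0 → q1
  read 'L': q1 → q0
  read 'R': q0 → q3
  read 'R': q3 → q4
  end q4, rejected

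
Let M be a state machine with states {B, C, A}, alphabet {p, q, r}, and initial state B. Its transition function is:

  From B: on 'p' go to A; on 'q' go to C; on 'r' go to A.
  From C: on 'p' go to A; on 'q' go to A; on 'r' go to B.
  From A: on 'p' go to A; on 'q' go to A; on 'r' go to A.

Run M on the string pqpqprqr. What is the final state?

Trace: B -p-> A -q-> A -p-> A -q-> A -p-> A -r-> A -q-> A -r-> A

A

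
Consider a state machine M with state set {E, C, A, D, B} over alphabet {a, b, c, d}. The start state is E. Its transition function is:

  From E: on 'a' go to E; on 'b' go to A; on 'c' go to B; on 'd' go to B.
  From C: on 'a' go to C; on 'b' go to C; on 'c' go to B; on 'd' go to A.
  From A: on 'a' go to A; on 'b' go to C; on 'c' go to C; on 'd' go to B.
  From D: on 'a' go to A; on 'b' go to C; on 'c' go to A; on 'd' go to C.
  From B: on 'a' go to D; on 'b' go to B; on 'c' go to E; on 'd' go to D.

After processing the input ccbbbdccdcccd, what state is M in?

start at E
read 'c': E → B
read 'c': B → E
read 'b': E → A
read 'b': A → C
read 'b': C → C
read 'd': C → A
read 'c': A → C
read 'c': C → B
read 'd': B → D
read 'c': D → A
read 'c': A → C
read 'c': C → B
read 'd': B → D

D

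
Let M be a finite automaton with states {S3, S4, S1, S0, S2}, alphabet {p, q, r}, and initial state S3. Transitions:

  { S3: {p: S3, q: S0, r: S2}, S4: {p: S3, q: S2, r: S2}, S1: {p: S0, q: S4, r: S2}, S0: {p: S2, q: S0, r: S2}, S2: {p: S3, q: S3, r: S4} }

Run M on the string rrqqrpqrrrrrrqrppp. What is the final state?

start at S3
read 'r': S3 → S2
read 'r': S2 → S4
read 'q': S4 → S2
read 'q': S2 → S3
read 'r': S3 → S2
read 'p': S2 → S3
read 'q': S3 → S0
read 'r': S0 → S2
read 'r': S2 → S4
read 'r': S4 → S2
read 'r': S2 → S4
read 'r': S4 → S2
read 'r': S2 → S4
read 'q': S4 → S2
read 'r': S2 → S4
read 'p': S4 → S3
read 'p': S3 → S3
read 'p': S3 → S3

S3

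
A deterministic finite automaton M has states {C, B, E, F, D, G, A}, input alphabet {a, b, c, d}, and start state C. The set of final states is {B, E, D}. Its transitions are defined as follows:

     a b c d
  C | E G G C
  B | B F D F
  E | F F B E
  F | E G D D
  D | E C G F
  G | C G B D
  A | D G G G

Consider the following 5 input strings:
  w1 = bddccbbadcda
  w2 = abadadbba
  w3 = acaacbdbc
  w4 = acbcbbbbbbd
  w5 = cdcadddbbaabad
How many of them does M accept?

w1: C → G → D → F → D → G → G → G → C → C → G → D → E  → end E, accepted
w2: C → E → F → E → E → F → D → C → G → C  → end C, rejected
w3: C → E → B → B → B → D → C → C → G → B  → end B, accepted
w4: C → E → B → F → D → C → G → G → G → G → G → D  → end D, accepted
w5: C → G → D → G → C → C → C → C → G → G → C → E → F → E → E  → end E, accepted

4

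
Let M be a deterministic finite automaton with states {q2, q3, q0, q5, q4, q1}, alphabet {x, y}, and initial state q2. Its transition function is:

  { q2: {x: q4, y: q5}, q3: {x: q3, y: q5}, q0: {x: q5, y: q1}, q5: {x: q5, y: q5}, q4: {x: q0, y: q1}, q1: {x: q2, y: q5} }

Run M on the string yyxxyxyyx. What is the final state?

q5

q2 → q5 → q5 → q5 → q5 → q5 → q5 → q5 → q5 → q5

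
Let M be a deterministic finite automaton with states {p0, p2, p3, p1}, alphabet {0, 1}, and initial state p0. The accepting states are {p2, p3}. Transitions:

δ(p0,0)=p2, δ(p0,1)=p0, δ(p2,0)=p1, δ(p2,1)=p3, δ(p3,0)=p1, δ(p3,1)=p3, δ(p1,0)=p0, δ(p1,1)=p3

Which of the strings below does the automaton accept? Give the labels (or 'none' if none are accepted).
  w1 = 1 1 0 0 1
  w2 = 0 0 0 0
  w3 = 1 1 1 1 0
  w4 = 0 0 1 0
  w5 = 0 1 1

w1:
  start at p0
  read '1': p0 → p0
  read '1': p0 → p0
  read '0': p0 → p2
  read '0': p2 → p1
  read '1': p1 → p3
  end p3, accepted
w2:
  start at p0
  read '0': p0 → p2
  read '0': p2 → p1
  read '0': p1 → p0
  read '0': p0 → p2
  end p2, accepted
w3:
  start at p0
  read '1': p0 → p0
  read '1': p0 → p0
  read '1': p0 → p0
  read '1': p0 → p0
  read '0': p0 → p2
  end p2, accepted
w4:
  start at p0
  read '0': p0 → p2
  read '0': p2 → p1
  read '1': p1 → p3
  read '0': p3 → p1
  end p1, rejected
w5:
  start at p0
  read '0': p0 → p2
  read '1': p2 → p3
  read '1': p3 → p3
  end p3, accepted

w1, w2, w3, w5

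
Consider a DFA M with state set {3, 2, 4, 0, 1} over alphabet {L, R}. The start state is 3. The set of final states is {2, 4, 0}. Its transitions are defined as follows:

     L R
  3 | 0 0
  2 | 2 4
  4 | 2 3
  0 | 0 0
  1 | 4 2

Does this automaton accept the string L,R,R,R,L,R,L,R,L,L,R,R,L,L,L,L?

Trace: 3 -L-> 0 -R-> 0 -R-> 0 -R-> 0 -L-> 0 -R-> 0 -L-> 0 -R-> 0 -L-> 0 -L-> 0 -R-> 0 -R-> 0 -L-> 0 -L-> 0 -L-> 0 -L-> 0
End state 0 is accepting.

Yes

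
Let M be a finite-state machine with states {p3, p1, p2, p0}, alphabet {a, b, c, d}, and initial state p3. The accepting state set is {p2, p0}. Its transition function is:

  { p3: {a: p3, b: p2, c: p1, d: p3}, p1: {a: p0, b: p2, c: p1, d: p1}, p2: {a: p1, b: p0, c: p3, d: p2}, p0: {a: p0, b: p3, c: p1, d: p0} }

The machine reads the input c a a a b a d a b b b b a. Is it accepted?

No

p3 → p1 → p0 → p0 → p0 → p3 → p3 → p3 → p3 → p2 → p0 → p3 → p2 → p1
End state p1 is not accepting.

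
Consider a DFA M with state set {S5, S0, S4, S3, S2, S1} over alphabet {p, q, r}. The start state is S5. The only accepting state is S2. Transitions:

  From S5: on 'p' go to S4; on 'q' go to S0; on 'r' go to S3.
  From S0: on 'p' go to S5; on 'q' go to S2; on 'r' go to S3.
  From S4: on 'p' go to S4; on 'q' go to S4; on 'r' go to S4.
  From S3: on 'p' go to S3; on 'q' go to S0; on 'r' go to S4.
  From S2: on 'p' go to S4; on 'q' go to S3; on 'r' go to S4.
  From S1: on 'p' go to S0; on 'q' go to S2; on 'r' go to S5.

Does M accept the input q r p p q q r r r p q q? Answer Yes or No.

start at S5
read 'q': S5 → S0
read 'r': S0 → S3
read 'p': S3 → S3
read 'p': S3 → S3
read 'q': S3 → S0
read 'q': S0 → S2
read 'r': S2 → S4
read 'r': S4 → S4
read 'r': S4 → S4
read 'p': S4 → S4
read 'q': S4 → S4
read 'q': S4 → S4
End state S4 is not accepting.

No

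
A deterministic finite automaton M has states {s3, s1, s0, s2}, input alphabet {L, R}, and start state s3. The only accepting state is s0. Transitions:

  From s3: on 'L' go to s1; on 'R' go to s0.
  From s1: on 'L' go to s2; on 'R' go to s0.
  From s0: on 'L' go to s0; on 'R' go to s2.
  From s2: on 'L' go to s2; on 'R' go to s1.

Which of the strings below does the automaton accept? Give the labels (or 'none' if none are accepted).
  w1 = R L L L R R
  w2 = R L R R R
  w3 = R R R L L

w1: Trace: s3 -R-> s0 -L-> s0 -L-> s0 -L-> s0 -R-> s2 -R-> s1  → end s1, rejected
w2: Trace: s3 -R-> s0 -L-> s0 -R-> s2 -R-> s1 -R-> s0  → end s0, accepted
w3: Trace: s3 -R-> s0 -R-> s2 -R-> s1 -L-> s2 -L-> s2  → end s2, rejected

w2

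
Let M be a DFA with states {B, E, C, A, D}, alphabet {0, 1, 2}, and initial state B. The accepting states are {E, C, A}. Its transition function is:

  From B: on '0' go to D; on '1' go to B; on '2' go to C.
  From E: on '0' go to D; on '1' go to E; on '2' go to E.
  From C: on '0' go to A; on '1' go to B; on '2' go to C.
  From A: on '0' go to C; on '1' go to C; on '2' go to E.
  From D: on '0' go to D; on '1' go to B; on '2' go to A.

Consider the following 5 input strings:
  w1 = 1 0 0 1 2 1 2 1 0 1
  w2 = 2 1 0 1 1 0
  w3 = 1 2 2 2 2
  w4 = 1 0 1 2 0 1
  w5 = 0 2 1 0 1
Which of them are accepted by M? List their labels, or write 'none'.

w1:
  start at B
  read '1': B → B
  read '0': B → D
  read '0': D → D
  read '1': D → B
  read '2': B → C
  read '1': C → B
  read '2': B → C
  read '1': C → B
  read '0': B → D
  read '1': D → B
  end B, rejected
w2:
  start at B
  read '2': B → C
  read '1': C → B
  read '0': B → D
  read '1': D → B
  read '1': B → B
  read '0': B → D
  end D, rejected
w3:
  start at B
  read '1': B → B
  read '2': B → C
  read '2': C → C
  read '2': C → C
  read '2': C → C
  end C, accepted
w4:
  start at B
  read '1': B → B
  read '0': B → D
  read '1': D → B
  read '2': B → C
  read '0': C → A
  read '1': A → C
  end C, accepted
w5:
  start at B
  read '0': B → D
  read '2': D → A
  read '1': A → C
  read '0': C → A
  read '1': A → C
  end C, accepted

w3, w4, w5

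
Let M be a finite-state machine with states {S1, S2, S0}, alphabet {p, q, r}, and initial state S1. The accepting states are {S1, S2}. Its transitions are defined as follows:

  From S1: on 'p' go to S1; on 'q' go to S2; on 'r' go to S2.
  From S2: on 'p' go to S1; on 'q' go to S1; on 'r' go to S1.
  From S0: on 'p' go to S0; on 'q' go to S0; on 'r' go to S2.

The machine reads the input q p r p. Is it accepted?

Yes

start at S1
read 'q': S1 → S2
read 'p': S2 → S1
read 'r': S1 → S2
read 'p': S2 → S1
End state S1 is accepting.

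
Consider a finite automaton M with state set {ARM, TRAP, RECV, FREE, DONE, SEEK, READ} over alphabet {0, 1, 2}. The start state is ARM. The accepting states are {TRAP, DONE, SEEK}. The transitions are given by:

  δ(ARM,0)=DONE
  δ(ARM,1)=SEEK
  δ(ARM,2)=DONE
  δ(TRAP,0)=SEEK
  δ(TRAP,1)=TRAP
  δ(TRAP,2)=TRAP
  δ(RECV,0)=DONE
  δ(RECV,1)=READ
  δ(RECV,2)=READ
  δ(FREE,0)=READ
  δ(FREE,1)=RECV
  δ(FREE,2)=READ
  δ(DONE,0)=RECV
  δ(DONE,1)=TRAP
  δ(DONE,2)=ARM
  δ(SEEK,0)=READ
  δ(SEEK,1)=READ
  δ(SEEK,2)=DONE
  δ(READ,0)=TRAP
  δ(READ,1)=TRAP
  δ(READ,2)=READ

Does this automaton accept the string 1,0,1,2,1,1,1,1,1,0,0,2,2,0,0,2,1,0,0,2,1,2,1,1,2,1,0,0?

No

ARM → SEEK → READ → TRAP → TRAP → TRAP → TRAP → TRAP → TRAP → TRAP → SEEK → READ → READ → READ → TRAP → SEEK → DONE → TRAP → SEEK → READ → READ → TRAP → TRAP → TRAP → TRAP → TRAP → TRAP → SEEK → READ
End state READ is not accepting.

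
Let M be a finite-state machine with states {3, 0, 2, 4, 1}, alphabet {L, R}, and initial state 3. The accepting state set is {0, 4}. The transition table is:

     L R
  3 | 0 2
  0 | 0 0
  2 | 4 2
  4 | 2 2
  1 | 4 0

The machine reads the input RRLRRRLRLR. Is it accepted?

No

start at 3
read 'R': 3 → 2
read 'R': 2 → 2
read 'L': 2 → 4
read 'R': 4 → 2
read 'R': 2 → 2
read 'R': 2 → 2
read 'L': 2 → 4
read 'R': 4 → 2
read 'L': 2 → 4
read 'R': 4 → 2
End state 2 is not accepting.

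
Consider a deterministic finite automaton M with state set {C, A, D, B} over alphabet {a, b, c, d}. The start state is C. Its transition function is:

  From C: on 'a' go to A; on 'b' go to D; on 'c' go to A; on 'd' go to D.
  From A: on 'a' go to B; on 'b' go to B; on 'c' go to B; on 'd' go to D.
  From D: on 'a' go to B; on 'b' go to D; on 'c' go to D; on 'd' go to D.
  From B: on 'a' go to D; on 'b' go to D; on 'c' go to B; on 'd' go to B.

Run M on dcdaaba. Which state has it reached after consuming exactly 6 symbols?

Trace: C -d-> D -c-> D -d-> D -a-> B -a-> D -b-> D
After 6 symbols: D.

D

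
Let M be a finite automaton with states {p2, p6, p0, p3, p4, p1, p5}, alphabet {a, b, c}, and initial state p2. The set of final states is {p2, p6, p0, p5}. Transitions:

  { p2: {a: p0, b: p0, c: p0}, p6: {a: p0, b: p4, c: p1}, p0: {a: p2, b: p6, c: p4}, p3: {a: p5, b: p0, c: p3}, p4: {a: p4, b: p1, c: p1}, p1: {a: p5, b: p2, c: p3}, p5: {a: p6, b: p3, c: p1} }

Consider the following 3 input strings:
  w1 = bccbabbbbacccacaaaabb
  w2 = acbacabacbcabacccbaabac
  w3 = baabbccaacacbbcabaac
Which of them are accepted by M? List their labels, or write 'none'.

w1:
  start at p2
  read 'b': p2 → p0
  read 'c': p0 → p4
  read 'c': p4 → p1
  read 'b': p1 → p2
  read 'a': p2 → p0
  read 'b': p0 → p6
  read 'b': p6 → p4
  read 'b': p4 → p1
  read 'b': p1 → p2
  read 'a': p2 → p0
  read 'c': p0 → p4
  read 'c': p4 → p1
  read 'c': p1 → p3
  read 'a': p3 → p5
  read 'c': p5 → p1
  read 'a': p1 → p5
  read 'a': p5 → p6
  read 'a': p6 → p0
  read 'a': p0 → p2
  read 'b': p2 → p0
  read 'b': p0 → p6
  end p6, accepted
w2:
  start at p2
  read 'a': p2 → p0
  read 'c': p0 → p4
  read 'b': p4 → p1
  read 'a': p1 → p5
  read 'c': p5 → p1
  read 'a': p1 → p5
  read 'b': p5 → p3
  read 'a': p3 → p5
  read 'c': p5 → p1
  read 'b': p1 → p2
  read 'c': p2 → p0
  read 'a': p0 → p2
  read 'b': p2 → p0
  read 'a': p0 → p2
  read 'c': p2 → p0
  read 'c': p0 → p4
  read 'c': p4 → p1
  read 'b': p1 → p2
  read 'a': p2 → p0
  read 'a': p0 → p2
  read 'b': p2 → p0
  read 'a': p0 → p2
  read 'c': p2 → p0
  end p0, accepted
w3:
  start at p2
  read 'b': p2 → p0
  read 'a': p0 → p2
  read 'a': p2 → p0
  read 'b': p0 → p6
  read 'b': p6 → p4
  read 'c': p4 → p1
  read 'c': p1 → p3
  read 'a': p3 → p5
  read 'a': p5 → p6
  read 'c': p6 → p1
  read 'a': p1 → p5
  read 'c': p5 → p1
  read 'b': p1 → p2
  read 'b': p2 → p0
  read 'c': p0 → p4
  read 'a': p4 → p4
  read 'b': p4 → p1
  read 'a': p1 → p5
  read 'a': p5 → p6
  read 'c': p6 → p1
  end p1, rejected

w1, w2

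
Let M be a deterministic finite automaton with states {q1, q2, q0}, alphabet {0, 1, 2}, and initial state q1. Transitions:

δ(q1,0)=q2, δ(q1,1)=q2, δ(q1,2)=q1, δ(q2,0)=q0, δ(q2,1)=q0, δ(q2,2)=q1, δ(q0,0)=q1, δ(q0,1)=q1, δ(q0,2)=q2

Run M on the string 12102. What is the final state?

Trace: q1 -1-> q2 -2-> q1 -1-> q2 -0-> q0 -2-> q2

q2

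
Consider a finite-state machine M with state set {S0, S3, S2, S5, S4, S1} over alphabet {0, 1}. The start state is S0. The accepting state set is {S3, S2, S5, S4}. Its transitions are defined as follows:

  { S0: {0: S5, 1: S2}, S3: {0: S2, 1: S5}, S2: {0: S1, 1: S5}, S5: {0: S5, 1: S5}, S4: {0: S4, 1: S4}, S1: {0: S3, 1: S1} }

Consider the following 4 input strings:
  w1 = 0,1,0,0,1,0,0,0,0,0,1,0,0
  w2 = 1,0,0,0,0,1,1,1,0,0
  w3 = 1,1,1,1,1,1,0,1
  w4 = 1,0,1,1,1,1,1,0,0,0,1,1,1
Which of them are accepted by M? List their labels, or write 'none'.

w1, w2, w3

w1:
  start at S0
  read '0': S0 → S5
  read '1': S5 → S5
  read '0': S5 → S5
  read '0': S5 → S5
  read '1': S5 → S5
  read '0': S5 → S5
  read '0': S5 → S5
  read '0': S5 → S5
  read '0': S5 → S5
  read '0': S5 → S5
  read '1': S5 → S5
  read '0': S5 → S5
  read '0': S5 → S5
  end S5, accepted
w2:
  start at S0
  read '1': S0 → S2
  read '0': S2 → S1
  read '0': S1 → S3
  read '0': S3 → S2
  read '0': S2 → S1
  read '1': S1 → S1
  read '1': S1 → S1
  read '1': S1 → S1
  read '0': S1 → S3
  read '0': S3 → S2
  end S2, accepted
w3:
  start at S0
  read '1': S0 → S2
  read '1': S2 → S5
  read '1': S5 → S5
  read '1': S5 → S5
  read '1': S5 → S5
  read '1': S5 → S5
  read '0': S5 → S5
  read '1': S5 → S5
  end S5, accepted
w4:
  start at S0
  read '1': S0 → S2
  read '0': S2 → S1
  read '1': S1 → S1
  read '1': S1 → S1
  read '1': S1 → S1
  read '1': S1 → S1
  read '1': S1 → S1
  read '0': S1 → S3
  read '0': S3 → S2
  read '0': S2 → S1
  read '1': S1 → S1
  read '1': S1 → S1
  read '1': S1 → S1
  end S1, rejected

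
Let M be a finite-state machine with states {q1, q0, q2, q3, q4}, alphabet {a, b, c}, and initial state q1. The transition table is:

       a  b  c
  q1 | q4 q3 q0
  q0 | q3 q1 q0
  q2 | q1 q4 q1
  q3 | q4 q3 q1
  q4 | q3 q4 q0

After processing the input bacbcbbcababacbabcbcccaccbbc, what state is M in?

Trace: q1 -b-> q3 -a-> q4 -c-> q0 -b-> q1 -c-> q0 -b-> q1 -b-> q3 -c-> q1 -a-> q4 -b-> q4 -a-> q3 -b-> q3 -a-> q4 -c-> q0 -b-> q1 -a-> q4 -b-> q4 -c-> q0 -b-> q1 -c-> q0 -c-> q0 -c-> q0 -a-> q3 -c-> q1 -c-> q0 -b-> q1 -b-> q3 -c-> q1

q1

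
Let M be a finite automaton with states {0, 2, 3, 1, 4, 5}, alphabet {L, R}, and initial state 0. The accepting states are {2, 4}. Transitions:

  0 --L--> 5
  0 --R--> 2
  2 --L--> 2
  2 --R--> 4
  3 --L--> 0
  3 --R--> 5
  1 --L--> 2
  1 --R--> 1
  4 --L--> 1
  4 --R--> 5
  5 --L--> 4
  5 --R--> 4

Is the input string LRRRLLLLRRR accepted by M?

Yes

0 → 5 → 4 → 5 → 4 → 1 → 2 → 2 → 2 → 4 → 5 → 4
End state 4 is accepting.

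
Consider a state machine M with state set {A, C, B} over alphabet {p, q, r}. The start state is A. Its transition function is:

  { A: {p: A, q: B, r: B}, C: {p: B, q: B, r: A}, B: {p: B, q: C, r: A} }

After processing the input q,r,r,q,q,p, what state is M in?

start at A
read 'q': A → B
read 'r': B → A
read 'r': A → B
read 'q': B → C
read 'q': C → B
read 'p': B → B

B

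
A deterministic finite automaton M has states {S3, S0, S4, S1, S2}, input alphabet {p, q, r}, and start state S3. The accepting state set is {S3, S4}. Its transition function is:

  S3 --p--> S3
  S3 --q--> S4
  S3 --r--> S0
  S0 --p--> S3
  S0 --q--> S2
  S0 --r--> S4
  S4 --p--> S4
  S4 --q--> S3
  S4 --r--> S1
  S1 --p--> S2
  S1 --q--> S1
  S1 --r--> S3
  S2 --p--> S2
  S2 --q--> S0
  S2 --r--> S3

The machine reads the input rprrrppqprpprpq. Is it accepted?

Trace: S3 -r-> S0 -p-> S3 -r-> S0 -r-> S4 -r-> S1 -p-> S2 -p-> S2 -q-> S0 -p-> S3 -r-> S0 -p-> S3 -p-> S3 -r-> S0 -p-> S3 -q-> S4
End state S4 is accepting.

Yes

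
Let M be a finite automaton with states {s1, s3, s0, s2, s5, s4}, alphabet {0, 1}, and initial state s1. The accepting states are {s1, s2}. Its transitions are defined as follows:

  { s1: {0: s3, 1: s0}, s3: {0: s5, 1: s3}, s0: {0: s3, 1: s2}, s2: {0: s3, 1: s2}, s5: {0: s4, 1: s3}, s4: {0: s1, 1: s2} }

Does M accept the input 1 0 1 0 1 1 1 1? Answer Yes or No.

s1 → s0 → s3 → s3 → s5 → s3 → s3 → s3 → s3
End state s3 is not accepting.

No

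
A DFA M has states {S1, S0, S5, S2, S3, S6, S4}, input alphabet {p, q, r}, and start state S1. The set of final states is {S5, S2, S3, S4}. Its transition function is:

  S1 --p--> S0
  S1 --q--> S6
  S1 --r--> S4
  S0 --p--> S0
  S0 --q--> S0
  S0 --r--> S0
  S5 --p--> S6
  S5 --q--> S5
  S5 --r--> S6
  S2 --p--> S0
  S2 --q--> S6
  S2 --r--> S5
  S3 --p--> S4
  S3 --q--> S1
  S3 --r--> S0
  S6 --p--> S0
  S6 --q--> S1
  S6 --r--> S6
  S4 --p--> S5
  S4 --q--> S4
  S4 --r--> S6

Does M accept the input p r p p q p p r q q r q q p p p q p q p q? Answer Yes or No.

No

S1 → S0 → S0 → S0 → S0 → S0 → S0 → S0 → S0 → S0 → S0 → S0 → S0 → S0 → S0 → S0 → S0 → S0 → S0 → S0 → S0 → S0
End state S0 is not accepting.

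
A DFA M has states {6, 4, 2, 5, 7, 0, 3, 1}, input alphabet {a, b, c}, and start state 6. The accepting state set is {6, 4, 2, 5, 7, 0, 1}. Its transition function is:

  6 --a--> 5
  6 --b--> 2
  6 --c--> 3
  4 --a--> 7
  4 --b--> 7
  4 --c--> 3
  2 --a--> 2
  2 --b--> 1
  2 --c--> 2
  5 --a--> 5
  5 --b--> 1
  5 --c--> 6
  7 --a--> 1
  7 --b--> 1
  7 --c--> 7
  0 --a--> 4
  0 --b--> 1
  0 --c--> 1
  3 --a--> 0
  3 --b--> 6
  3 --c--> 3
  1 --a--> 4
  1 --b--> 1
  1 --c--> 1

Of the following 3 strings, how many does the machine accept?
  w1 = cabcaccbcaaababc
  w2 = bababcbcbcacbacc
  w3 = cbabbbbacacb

w1: Trace: 6 -c-> 3 -a-> 0 -b-> 1 -c-> 1 -a-> 4 -c-> 3 -c-> 3 -b-> 6 -c-> 3 -a-> 0 -a-> 4 -a-> 7 -b-> 1 -a-> 4 -b-> 7 -c-> 7  → end 7, accepted
w2: Trace: 6 -b-> 2 -a-> 2 -b-> 1 -a-> 4 -b-> 7 -c-> 7 -b-> 1 -c-> 1 -b-> 1 -c-> 1 -a-> 4 -c-> 3 -b-> 6 -a-> 5 -c-> 6 -c-> 3  → end 3, rejected
w3: Trace: 6 -c-> 3 -b-> 6 -a-> 5 -b-> 1 -b-> 1 -b-> 1 -b-> 1 -a-> 4 -c-> 3 -a-> 0 -c-> 1 -b-> 1  → end 1, accepted

2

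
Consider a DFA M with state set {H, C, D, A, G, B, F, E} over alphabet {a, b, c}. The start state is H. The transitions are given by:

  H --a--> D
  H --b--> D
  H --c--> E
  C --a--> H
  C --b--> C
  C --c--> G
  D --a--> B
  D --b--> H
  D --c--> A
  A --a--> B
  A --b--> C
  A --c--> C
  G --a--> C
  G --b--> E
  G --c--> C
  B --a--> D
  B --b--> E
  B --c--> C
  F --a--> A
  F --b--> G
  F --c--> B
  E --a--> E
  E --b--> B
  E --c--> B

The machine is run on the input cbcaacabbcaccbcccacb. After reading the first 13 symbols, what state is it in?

B

Trace: H -c-> E -b-> B -c-> C -a-> H -a-> D -c-> A -a-> B -b-> E -b-> B -c-> C -a-> H -c-> E -c-> B
After 13 symbols: B.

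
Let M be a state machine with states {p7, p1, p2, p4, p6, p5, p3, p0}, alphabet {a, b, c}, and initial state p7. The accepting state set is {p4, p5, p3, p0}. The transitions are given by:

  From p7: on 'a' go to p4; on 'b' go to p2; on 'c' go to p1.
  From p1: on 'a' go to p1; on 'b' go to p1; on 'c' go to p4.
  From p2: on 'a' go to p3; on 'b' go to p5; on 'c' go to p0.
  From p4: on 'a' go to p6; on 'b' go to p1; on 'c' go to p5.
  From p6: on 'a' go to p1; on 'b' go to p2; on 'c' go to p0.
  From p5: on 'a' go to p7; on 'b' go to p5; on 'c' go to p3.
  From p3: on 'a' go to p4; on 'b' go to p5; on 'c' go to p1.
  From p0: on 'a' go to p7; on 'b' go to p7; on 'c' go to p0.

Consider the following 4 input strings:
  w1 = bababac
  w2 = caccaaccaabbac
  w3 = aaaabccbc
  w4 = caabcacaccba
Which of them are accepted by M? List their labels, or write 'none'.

w3

w1:
  start at p7
  read 'b': p7 → p2
  read 'a': p2 → p3
  read 'b': p3 → p5
  read 'a': p5 → p7
  read 'b': p7 → p2
  read 'a': p2 → p3
  read 'c': p3 → p1
  end p1, rejected
w2:
  start at p7
  read 'c': p7 → p1
  read 'a': p1 → p1
  read 'c': p1 → p4
  read 'c': p4 → p5
  read 'a': p5 → p7
  read 'a': p7 → p4
  read 'c': p4 → p5
  read 'c': p5 → p3
  read 'a': p3 → p4
  read 'a': p4 → p6
  read 'b': p6 → p2
  read 'b': p2 → p5
  read 'a': p5 → p7
  read 'c': p7 → p1
  end p1, rejected
w3:
  start at p7
  read 'a': p7 → p4
  read 'a': p4 → p6
  read 'a': p6 → p1
  read 'a': p1 → p1
  read 'b': p1 → p1
  read 'c': p1 → p4
  read 'c': p4 → p5
  read 'b': p5 → p5
  read 'c': p5 → p3
  end p3, accepted
w4:
  start at p7
  read 'c': p7 → p1
  read 'a': p1 → p1
  read 'a': p1 → p1
  read 'b': p1 → p1
  read 'c': p1 → p4
  read 'a': p4 → p6
  read 'c': p6 → p0
  read 'a': p0 → p7
  read 'c': p7 → p1
  read 'c': p1 → p4
  read 'b': p4 → p1
  read 'a': p1 → p1
  end p1, rejected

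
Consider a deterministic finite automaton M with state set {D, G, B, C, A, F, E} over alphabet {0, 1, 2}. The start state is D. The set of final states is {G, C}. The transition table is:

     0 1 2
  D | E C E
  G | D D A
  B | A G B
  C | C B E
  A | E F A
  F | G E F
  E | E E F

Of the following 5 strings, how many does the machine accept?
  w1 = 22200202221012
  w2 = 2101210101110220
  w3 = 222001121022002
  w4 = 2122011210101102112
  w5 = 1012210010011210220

w1:
  start at D
  read '2': D → E
  read '2': E → F
  read '2': F → F
  read '0': F → G
  read '0': G → D
  read '2': D → E
  read '0': E → E
  read '2': E → F
  read '2': F → F
  read '2': F → F
  read '1': F → E
  read '0': E → E
  read '1': E → E
  read '2': E → F
  end F, rejected
w2:
  start at D
  read '2': D → E
  read '1': E → E
  read '0': E → E
  read '1': E → E
  read '2': E → F
  read '1': F → E
  read '0': E → E
  read '1': E → E
  read '0': E → E
  read '1': E → E
  read '1': E → E
  read '1': E → E
  read '0': E → E
  read '2': E → F
  read '2': F → F
  read '0': F → G
  end G, accepted
w3:
  start at D
  read '2': D → E
  read '2': E → F
  read '2': F → F
  read '0': F → G
  read '0': G → D
  read '1': D → C
  read '1': C → B
  read '2': B → B
  read '1': B → G
  read '0': G → D
  read '2': D → E
  read '2': E → F
  read '0': F → G
  read '0': G → D
  read '2': D → E
  end E, rejected
w4:
  start at D
  read '2': D → E
  read '1': E → E
  read '2': E → F
  read '2': F → F
  read '0': F → G
  read '1': G → D
  read '1': D → C
  read '2': C → E
  read '1': E → E
  read '0': E → E
  read '1': E → E
  read '0': E → E
  read '1': E → E
  read '1': E → E
  read '0': E → E
  read '2': E → F
  read '1': F → E
  read '1': E → E
  read '2': E → F
  end F, rejected
w5:
  start at D
  read '1': D → C
  read '0': C → C
  read '1': C → B
  read '2': B → B
  read '2': B → B
  read '1': B → G
  read '0': G → D
  read '0': D → E
  read '1': E → E
  read '0': E → E
  read '0': E → E
  read '1': E → E
  read '1': E → E
  read '2': E → F
  read '1': F → E
  read '0': E → E
  read '2': E → F
  read '2': F → F
  read '0': F → G
  end G, accepted

2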